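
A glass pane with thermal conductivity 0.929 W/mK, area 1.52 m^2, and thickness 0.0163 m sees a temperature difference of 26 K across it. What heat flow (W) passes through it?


Fourier's law: Q = k * A * dT / t
  Q = 0.929 * 1.52 * 26 / 0.0163
  Q = 36.71408 / 0.0163 = 2252.4 W

2252.4 W


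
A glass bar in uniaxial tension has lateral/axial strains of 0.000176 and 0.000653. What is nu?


Poisson's ratio: nu = lateral strain / axial strain
  nu = 0.000176 / 0.000653 = 0.2695

0.2695


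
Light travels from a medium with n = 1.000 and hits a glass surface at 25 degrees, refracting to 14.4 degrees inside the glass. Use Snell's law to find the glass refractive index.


Apply Snell's law: n1 * sin(theta1) = n2 * sin(theta2)
  n2 = n1 * sin(theta1) / sin(theta2)
  sin(25) = 0.422618
  sin(14.4) = 0.24869
  n2 = 1.000 * 0.422618 / 0.24869 = 1.6994

1.6994


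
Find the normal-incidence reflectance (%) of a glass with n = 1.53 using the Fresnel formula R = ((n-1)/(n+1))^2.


Fresnel reflectance at normal incidence:
  R = ((n - 1)/(n + 1))^2
  (n - 1)/(n + 1) = (1.53 - 1)/(1.53 + 1) = 0.209486
  R = 0.209486^2 = 0.0438844
  R(%) = 0.0438844 * 100 = 4.388%

4.388%


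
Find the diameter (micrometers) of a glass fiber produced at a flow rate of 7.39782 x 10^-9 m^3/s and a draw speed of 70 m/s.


Cross-sectional area from continuity:
  A = Q / v = 7.39782 x 10^-9 / 70 = 1.056831 x 10^-10 m^2
Diameter from circular cross-section:
  d = sqrt(4A / pi) * 10^6 (m -> um)
  d = sqrt(4 * 1.056831 x 10^-10 / pi) * 10^6 = 11.6 um

11.6 um


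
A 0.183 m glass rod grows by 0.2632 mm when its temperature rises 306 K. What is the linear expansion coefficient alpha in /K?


Rearrange dL = alpha * L0 * dT for alpha:
  alpha = dL / (L0 * dT)
  alpha = (0.2632 / 1000) / (0.183 * 306) = 0.0000047 /K = 4.7 x 10^-6 /K

4.7 x 10^-6 /K


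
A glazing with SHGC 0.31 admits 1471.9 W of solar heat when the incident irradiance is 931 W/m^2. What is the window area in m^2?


Rearrange Q = Area * SHGC * Irradiance:
  Area = Q / (SHGC * Irradiance)
  Area = 1471.9 / (0.31 * 931) = 5.1 m^2

5.1 m^2


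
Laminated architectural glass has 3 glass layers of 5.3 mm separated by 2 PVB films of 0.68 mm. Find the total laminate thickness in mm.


Total thickness = glass contribution + PVB contribution
  Glass: 3 * 5.3 = 15.9 mm
  PVB: 2 * 0.68 = 1.36 mm
  Total = 15.9 + 1.36 = 17.26 mm

17.26 mm


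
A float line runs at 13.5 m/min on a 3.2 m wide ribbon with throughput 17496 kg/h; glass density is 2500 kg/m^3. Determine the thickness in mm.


Ribbon cross-section from mass balance:
  Volume rate = throughput / density = 17496 / 2500 = 6.9984 m^3/h
  thickness = volume rate / (speed * 60 * width), i.e.
  thickness = throughput / (60 * speed * width * density) * 1000
  thickness = 17496 / (60 * 13.5 * 3.2 * 2500) * 1000 = 2.7 mm

2.7 mm


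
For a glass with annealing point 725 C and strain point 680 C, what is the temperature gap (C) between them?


Gap = T_anneal - T_strain:
  gap = 725 - 680 = 45 C

45 C


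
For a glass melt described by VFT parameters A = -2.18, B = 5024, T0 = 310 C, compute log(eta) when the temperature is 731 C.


VFT equation: log(eta) = A + B / (T - T0)
  T - T0 = 731 - 310 = 421
  B / (T - T0) = 5024 / 421 = 11.933
  log(eta) = -2.18 + 11.933 = 9.753

9.753


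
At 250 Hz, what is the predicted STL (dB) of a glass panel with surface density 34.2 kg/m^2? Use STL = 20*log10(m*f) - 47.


Mass law: STL = 20 * log10(m * f) - 47
  m * f = 34.2 * 250 = 8550
  log10(8550) = 3.93197
  STL = 20 * 3.93197 - 47 = 78.6394 - 47 = 31.6 dB

31.6 dB


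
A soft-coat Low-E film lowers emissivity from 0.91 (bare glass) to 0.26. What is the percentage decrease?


Percentage reduction = (1 - coated/uncoated) * 100
  Ratio = 0.26 / 0.91 = 0.2857
  Reduction = (1 - 0.2857) * 100 = 71.4%

71.4%


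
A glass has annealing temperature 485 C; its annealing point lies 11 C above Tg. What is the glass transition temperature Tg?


Rearrange T_anneal = Tg + offset for Tg:
  Tg = T_anneal - offset = 485 - 11 = 474 C

474 C


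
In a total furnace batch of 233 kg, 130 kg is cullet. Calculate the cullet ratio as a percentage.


Cullet ratio = (cullet mass / total batch mass) * 100
  Ratio = 130 / 233 * 100 = 55.79%

55.79%


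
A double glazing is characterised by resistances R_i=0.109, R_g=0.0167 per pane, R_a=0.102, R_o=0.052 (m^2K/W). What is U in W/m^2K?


Total thermal resistance (series):
  R_total = R_in + R_glass + R_air + R_glass + R_out
  R_total = 0.109 + 0.0167 + 0.102 + 0.0167 + 0.052 = 0.2964 m^2K/W
U-value = 1 / R_total = 1 / 0.2964 = 3.374 W/m^2K

3.374 W/m^2K


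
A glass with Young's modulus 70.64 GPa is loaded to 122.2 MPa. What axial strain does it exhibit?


Rearrange E = sigma / epsilon:
  epsilon = sigma / E
  E (MPa) = 70.64 * 1000 = 70640
  epsilon = 122.2 / 70640 = 0.00173

0.00173


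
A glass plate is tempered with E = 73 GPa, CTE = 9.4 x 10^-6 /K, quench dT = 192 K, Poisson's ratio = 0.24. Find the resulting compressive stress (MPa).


Tempering stress: sigma = E * alpha * dT / (1 - nu)
  E (MPa) = 73 * 1000 = 73000
  Numerator = 73000 * (9.4 x 10^-6) * 192 = 131.7504
  Denominator = 1 - 0.24 = 0.76
  sigma = 131.7504 / 0.76 = 173.4 MPa

173.4 MPa


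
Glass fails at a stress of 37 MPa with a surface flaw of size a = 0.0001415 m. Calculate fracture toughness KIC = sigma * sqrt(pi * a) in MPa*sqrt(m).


Fracture toughness: KIC = sigma * sqrt(pi * a)
  pi * a = pi * 0.0001415 = 0.000444535
  sqrt(pi * a) = 0.021084
  KIC = 37 * 0.021084 = 0.78 MPa*sqrt(m)

0.78 MPa*sqrt(m)


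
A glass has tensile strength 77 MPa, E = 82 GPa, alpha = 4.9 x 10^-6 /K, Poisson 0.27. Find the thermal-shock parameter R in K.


Thermal shock resistance: R = sigma * (1 - nu) / (E * alpha)
  Numerator = 77 * (1 - 0.27) = 56.21
  Denominator = 82 * 1000 * (4.9 x 10^-6) = 0.4018
  R = 56.21 / 0.4018 = 139.9 K

139.9 K


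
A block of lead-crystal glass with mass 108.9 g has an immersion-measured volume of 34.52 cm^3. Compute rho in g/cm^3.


Use the definition of density:
  rho = mass / volume
  rho = 108.9 / 34.52 = 3.155 g/cm^3

3.155 g/cm^3


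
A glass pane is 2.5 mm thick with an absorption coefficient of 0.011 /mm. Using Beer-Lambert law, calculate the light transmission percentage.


Beer-Lambert law: T = exp(-alpha * thickness)
  exponent = -0.011 * 2.5 = -0.0275
  T = exp(-0.0275) = 0.9729
  Percentage = 0.9729 * 100 = 97.29%

97.29%


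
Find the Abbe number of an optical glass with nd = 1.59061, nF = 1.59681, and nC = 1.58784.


Abbe number formula: Vd = (nd - 1) / (nF - nC)
  nd - 1 = 1.59061 - 1 = 0.59061
  nF - nC = 1.59681 - 1.58784 = 0.00897
  Vd = 0.59061 / 0.00897 = 65.84

65.84


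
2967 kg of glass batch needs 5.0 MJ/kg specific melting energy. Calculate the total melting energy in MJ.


Total energy = mass * specific energy
  E = 2967 * 5.0 = 14835 MJ

14835 MJ


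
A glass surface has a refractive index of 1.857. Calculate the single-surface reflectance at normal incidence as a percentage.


Fresnel reflectance at normal incidence:
  R = ((n - 1)/(n + 1))^2
  (n - 1)/(n + 1) = (1.857 - 1)/(1.857 + 1) = 0.299965
  R = 0.299965^2 = 0.089979
  R(%) = 0.089979 * 100 = 8.998%

8.998%


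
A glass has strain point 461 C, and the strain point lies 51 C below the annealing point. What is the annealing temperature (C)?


T_anneal = T_strain + gap:
  T_anneal = 461 + 51 = 512 C

512 C


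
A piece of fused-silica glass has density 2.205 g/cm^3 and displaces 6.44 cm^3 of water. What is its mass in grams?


Rearrange rho = m / V:
  m = rho * V
  m = 2.205 * 6.44 = 14.2 g

14.2 g


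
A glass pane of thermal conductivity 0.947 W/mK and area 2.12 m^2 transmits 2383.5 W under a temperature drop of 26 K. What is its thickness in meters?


Fourier's law: t = k * A * dT / Q
  t = 0.947 * 2.12 * 26 / 2383.5
  t = 52.19864 / 2383.5 = 0.0219 m

0.0219 m


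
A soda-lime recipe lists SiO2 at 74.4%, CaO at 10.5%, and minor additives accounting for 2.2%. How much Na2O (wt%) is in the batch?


Pieces sum to 100%:
  Na2O = 100 - (SiO2 + CaO + others)
  Na2O = 100 - (74.4 + 10.5 + 2.2) = 12.9%

12.9%


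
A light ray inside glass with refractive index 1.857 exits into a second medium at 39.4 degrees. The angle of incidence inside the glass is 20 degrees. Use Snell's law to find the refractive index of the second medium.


Apply Snell's law: n1 * sin(theta1) = n2 * sin(theta2)
  n2 = n1 * sin(theta1) / sin(theta2)
  sin(20) = 0.34202
  sin(39.4) = 0.634731
  n2 = 1.857 * 0.34202 / 0.634731 = 1.0006

1.0006


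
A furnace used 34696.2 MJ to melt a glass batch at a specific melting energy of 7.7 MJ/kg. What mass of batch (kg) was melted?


Rearrange E = m * s for m:
  m = E / s
  m = 34696.2 / 7.7 = 4506.0 kg

4506.0 kg


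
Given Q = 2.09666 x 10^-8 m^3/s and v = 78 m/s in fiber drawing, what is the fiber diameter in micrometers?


Cross-sectional area from continuity:
  A = Q / v = 2.09666 x 10^-8 / 78 = 2.688026 x 10^-10 m^2
Diameter from circular cross-section:
  d = sqrt(4A / pi) * 10^6 (m -> um)
  d = sqrt(4 * 2.688026 x 10^-10 / pi) * 10^6 = 18.5 um

18.5 um


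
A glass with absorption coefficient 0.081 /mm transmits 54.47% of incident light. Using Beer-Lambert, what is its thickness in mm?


Rearrange T = exp(-alpha * thickness):
  thickness = -ln(T) / alpha
  T = 54.47/100 = 0.5447
  ln(T) = -0.60752
  -ln(T) = 0.60752
  thickness = 0.60752 / 0.081 = 7.5 mm

7.5 mm


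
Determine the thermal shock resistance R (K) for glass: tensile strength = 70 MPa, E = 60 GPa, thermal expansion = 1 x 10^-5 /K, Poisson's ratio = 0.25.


Thermal shock resistance: R = sigma * (1 - nu) / (E * alpha)
  Numerator = 70 * (1 - 0.25) = 52.5
  Denominator = 60 * 1000 * (1 x 10^-5) = 0.6
  R = 52.5 / 0.6 = 87.5 K

87.5 K


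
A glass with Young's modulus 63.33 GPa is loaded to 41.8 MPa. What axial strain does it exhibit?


Rearrange E = sigma / epsilon:
  epsilon = sigma / E
  E (MPa) = 63.33 * 1000 = 63330
  epsilon = 41.8 / 63330 = 0.00066

0.00066


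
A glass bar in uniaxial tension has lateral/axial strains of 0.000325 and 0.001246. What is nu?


Poisson's ratio: nu = lateral strain / axial strain
  nu = 0.000325 / 0.001246 = 0.2608

0.2608


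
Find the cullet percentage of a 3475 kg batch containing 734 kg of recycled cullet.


Cullet ratio = (cullet mass / total batch mass) * 100
  Ratio = 734 / 3475 * 100 = 21.12%

21.12%


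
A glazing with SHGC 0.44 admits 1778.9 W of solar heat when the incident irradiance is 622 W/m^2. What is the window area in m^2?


Rearrange Q = Area * SHGC * Irradiance:
  Area = Q / (SHGC * Irradiance)
  Area = 1778.9 / (0.44 * 622) = 6.5 m^2

6.5 m^2


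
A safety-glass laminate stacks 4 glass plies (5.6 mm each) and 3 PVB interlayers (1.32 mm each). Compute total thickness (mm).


Total thickness = glass contribution + PVB contribution
  Glass: 4 * 5.6 = 22.4 mm
  PVB: 3 * 1.32 = 3.96 mm
  Total = 22.4 + 3.96 = 26.36 mm

26.36 mm


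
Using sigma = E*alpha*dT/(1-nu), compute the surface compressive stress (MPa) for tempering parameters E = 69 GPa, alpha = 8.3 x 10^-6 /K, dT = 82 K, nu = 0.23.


Tempering stress: sigma = E * alpha * dT / (1 - nu)
  E (MPa) = 69 * 1000 = 69000
  Numerator = 69000 * (8.3 x 10^-6) * 82 = 46.9614
  Denominator = 1 - 0.23 = 0.77
  sigma = 46.9614 / 0.77 = 61.0 MPa

61.0 MPa


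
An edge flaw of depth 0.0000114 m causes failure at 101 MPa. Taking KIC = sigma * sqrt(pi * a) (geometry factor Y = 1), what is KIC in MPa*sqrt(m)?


Fracture toughness: KIC = sigma * sqrt(pi * a)
  pi * a = pi * 0.0000114 = 0.000035814
  sqrt(pi * a) = 0.005984
  KIC = 101 * 0.005984 = 0.604 MPa*sqrt(m)

0.604 MPa*sqrt(m)


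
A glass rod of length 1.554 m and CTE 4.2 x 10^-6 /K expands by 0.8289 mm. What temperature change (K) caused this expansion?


Rearrange dL = alpha * L0 * dT for dT:
  dT = dL / (alpha * L0)
  dL (m) = 0.8289 / 1000 = 0.0008289
  dT = 0.0008289 / ((4.2 x 10^-6) * 1.554) = 127.0 K

127.0 K


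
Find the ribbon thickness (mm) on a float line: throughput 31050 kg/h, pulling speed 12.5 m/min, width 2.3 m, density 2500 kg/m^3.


Ribbon cross-section from mass balance:
  Volume rate = throughput / density = 31050 / 2500 = 12.42 m^3/h
  thickness = volume rate / (speed * 60 * width), i.e.
  thickness = throughput / (60 * speed * width * density) * 1000
  thickness = 31050 / (60 * 12.5 * 2.3 * 2500) * 1000 = 7.2 mm

7.2 mm


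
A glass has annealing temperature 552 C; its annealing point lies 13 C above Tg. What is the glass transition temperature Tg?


Rearrange T_anneal = Tg + offset for Tg:
  Tg = T_anneal - offset = 552 - 13 = 539 C

539 C


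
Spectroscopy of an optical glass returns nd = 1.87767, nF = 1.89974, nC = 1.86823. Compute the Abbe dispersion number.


Abbe number formula: Vd = (nd - 1) / (nF - nC)
  nd - 1 = 1.87767 - 1 = 0.87767
  nF - nC = 1.89974 - 1.86823 = 0.03151
  Vd = 0.87767 / 0.03151 = 27.85

27.85


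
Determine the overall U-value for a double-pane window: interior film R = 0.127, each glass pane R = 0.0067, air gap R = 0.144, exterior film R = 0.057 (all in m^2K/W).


Total thermal resistance (series):
  R_total = R_in + R_glass + R_air + R_glass + R_out
  R_total = 0.127 + 0.0067 + 0.144 + 0.0067 + 0.057 = 0.3414 m^2K/W
U-value = 1 / R_total = 1 / 0.3414 = 2.929 W/m^2K

2.929 W/m^2K


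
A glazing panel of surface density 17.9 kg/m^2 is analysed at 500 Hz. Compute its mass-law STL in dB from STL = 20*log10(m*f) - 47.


Mass law: STL = 20 * log10(m * f) - 47
  m * f = 17.9 * 500 = 8950
  log10(8950) = 3.95182
  STL = 20 * 3.95182 - 47 = 79.0364 - 47 = 32.0 dB

32.0 dB


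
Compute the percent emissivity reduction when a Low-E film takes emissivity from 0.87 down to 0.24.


Percentage reduction = (1 - coated/uncoated) * 100
  Ratio = 0.24 / 0.87 = 0.2759
  Reduction = (1 - 0.2759) * 100 = 72.4%

72.4%


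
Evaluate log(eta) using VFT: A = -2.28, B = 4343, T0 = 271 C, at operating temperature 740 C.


VFT equation: log(eta) = A + B / (T - T0)
  T - T0 = 740 - 271 = 469
  B / (T - T0) = 4343 / 469 = 9.26
  log(eta) = -2.28 + 9.26 = 6.98

6.98


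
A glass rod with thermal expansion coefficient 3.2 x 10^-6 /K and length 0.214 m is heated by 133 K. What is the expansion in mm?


Thermal expansion formula: dL = alpha * L0 * dT
  dL = (3.2 x 10^-6) * 0.214 * 133 = 0.00009108 m
Convert to mm: 0.00009108 * 1000 = 0.0911 mm

0.0911 mm


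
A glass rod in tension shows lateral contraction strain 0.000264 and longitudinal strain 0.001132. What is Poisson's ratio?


Poisson's ratio: nu = lateral strain / axial strain
  nu = 0.000264 / 0.001132 = 0.2332

0.2332


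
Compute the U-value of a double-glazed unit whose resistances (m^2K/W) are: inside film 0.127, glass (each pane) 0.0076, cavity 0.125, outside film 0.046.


Total thermal resistance (series):
  R_total = R_in + R_glass + R_air + R_glass + R_out
  R_total = 0.127 + 0.0076 + 0.125 + 0.0076 + 0.046 = 0.3132 m^2K/W
U-value = 1 / R_total = 1 / 0.3132 = 3.193 W/m^2K

3.193 W/m^2K


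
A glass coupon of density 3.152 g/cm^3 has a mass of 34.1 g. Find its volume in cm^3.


Rearrange rho = m / V:
  V = m / rho
  V = 34.1 / 3.152 = 10.819 cm^3

10.819 cm^3


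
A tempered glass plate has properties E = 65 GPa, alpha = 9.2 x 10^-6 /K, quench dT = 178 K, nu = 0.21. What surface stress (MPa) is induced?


Tempering stress: sigma = E * alpha * dT / (1 - nu)
  E (MPa) = 65 * 1000 = 65000
  Numerator = 65000 * (9.2 x 10^-6) * 178 = 106.444
  Denominator = 1 - 0.21 = 0.79
  sigma = 106.444 / 0.79 = 134.7 MPa

134.7 MPa


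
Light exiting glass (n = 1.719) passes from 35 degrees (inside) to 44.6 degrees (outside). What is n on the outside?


Apply Snell's law: n1 * sin(theta1) = n2 * sin(theta2)
  n2 = n1 * sin(theta1) / sin(theta2)
  sin(35) = 0.573576
  sin(44.6) = 0.702153
  n2 = 1.719 * 0.573576 / 0.702153 = 1.4042

1.4042


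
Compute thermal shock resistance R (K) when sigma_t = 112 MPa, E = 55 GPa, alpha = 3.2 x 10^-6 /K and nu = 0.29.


Thermal shock resistance: R = sigma * (1 - nu) / (E * alpha)
  Numerator = 112 * (1 - 0.29) = 79.52
  Denominator = 55 * 1000 * (3.2 x 10^-6) = 0.176
  R = 79.52 / 0.176 = 451.8 K

451.8 K


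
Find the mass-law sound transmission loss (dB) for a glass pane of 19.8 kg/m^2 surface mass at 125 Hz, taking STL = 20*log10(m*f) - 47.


Mass law: STL = 20 * log10(m * f) - 47
  m * f = 19.8 * 125 = 2475
  log10(2475) = 3.39358
  STL = 20 * 3.39358 - 47 = 67.8716 - 47 = 20.9 dB

20.9 dB


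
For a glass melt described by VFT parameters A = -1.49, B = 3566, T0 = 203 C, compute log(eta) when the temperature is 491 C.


VFT equation: log(eta) = A + B / (T - T0)
  T - T0 = 491 - 203 = 288
  B / (T - T0) = 3566 / 288 = 12.382
  log(eta) = -1.49 + 12.382 = 10.892

10.892


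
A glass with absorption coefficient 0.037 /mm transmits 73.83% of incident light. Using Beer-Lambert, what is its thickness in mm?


Rearrange T = exp(-alpha * thickness):
  thickness = -ln(T) / alpha
  T = 73.83/100 = 0.7383
  ln(T) = -0.30341
  -ln(T) = 0.30341
  thickness = 0.30341 / 0.037 = 8.2 mm

8.2 mm


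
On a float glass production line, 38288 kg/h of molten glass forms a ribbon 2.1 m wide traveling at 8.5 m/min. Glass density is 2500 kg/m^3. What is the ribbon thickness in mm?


Ribbon cross-section from mass balance:
  Volume rate = throughput / density = 38288 / 2500 = 15.3152 m^3/h
  thickness = volume rate / (speed * 60 * width), i.e.
  thickness = throughput / (60 * speed * width * density) * 1000
  thickness = 38288 / (60 * 8.5 * 2.1 * 2500) * 1000 = 14.3 mm

14.3 mm


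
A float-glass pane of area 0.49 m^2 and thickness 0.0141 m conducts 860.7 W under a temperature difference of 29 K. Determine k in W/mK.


Fourier's law rearranged: k = Q * t / (A * dT)
  Numerator = 860.7 * 0.0141 = 12.13587
  Denominator = 0.49 * 29 = 14.21
  k = 12.13587 / 14.21 = 0.854 W/mK

0.854 W/mK


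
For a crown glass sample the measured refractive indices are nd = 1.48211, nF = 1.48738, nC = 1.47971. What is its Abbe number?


Abbe number formula: Vd = (nd - 1) / (nF - nC)
  nd - 1 = 1.48211 - 1 = 0.48211
  nF - nC = 1.48738 - 1.47971 = 0.00767
  Vd = 0.48211 / 0.00767 = 62.86

62.86


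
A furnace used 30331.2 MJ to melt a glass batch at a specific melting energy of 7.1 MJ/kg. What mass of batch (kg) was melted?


Rearrange E = m * s for m:
  m = E / s
  m = 30331.2 / 7.1 = 4272.0 kg

4272.0 kg


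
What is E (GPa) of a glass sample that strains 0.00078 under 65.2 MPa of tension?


Young's modulus: E = stress / strain
  E = 65.2 MPa / 0.00078 = 83589.74 MPa
Convert to GPa: 83589.74 / 1000 = 83.59 GPa

83.59 GPa


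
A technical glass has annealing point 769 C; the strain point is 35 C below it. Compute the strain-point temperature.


Strain point = annealing point - difference:
  T_strain = 769 - 35 = 734 C

734 C


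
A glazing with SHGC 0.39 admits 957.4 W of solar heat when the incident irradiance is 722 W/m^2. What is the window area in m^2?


Rearrange Q = Area * SHGC * Irradiance:
  Area = Q / (SHGC * Irradiance)
  Area = 957.4 / (0.39 * 722) = 3.4 m^2

3.4 m^2


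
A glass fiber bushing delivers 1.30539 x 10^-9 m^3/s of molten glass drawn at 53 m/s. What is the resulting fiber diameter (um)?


Cross-sectional area from continuity:
  A = Q / v = 1.30539 x 10^-9 / 53 = 2.463 x 10^-11 m^2
Diameter from circular cross-section:
  d = sqrt(4A / pi) * 10^6 (m -> um)
  d = sqrt(4 * 2.463 x 10^-11 / pi) * 10^6 = 5.6 um

5.6 um


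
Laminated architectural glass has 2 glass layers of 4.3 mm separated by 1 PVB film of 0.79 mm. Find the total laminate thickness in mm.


Total thickness = glass contribution + PVB contribution
  Glass: 2 * 4.3 = 8.6 mm
  PVB: 1 * 0.79 = 0.79 mm
  Total = 8.6 + 0.79 = 9.39 mm

9.39 mm


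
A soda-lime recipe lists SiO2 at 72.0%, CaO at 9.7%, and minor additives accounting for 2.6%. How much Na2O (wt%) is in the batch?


Pieces sum to 100%:
  Na2O = 100 - (SiO2 + CaO + others)
  Na2O = 100 - (72.0 + 9.7 + 2.6) = 15.7%

15.7%


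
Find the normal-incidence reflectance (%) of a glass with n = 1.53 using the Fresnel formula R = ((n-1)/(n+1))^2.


Fresnel reflectance at normal incidence:
  R = ((n - 1)/(n + 1))^2
  (n - 1)/(n + 1) = (1.53 - 1)/(1.53 + 1) = 0.209486
  R = 0.209486^2 = 0.0438844
  R(%) = 0.0438844 * 100 = 4.388%

4.388%


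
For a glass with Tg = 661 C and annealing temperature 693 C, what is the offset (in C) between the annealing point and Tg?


Offset = T_anneal - Tg:
  offset = 693 - 661 = 32 C

32 C


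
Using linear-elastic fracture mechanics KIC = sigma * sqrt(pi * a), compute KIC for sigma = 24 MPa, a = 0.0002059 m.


Fracture toughness: KIC = sigma * sqrt(pi * a)
  pi * a = pi * 0.0002059 = 0.000646854
  sqrt(pi * a) = 0.025433
  KIC = 24 * 0.025433 = 0.61 MPa*sqrt(m)

0.61 MPa*sqrt(m)


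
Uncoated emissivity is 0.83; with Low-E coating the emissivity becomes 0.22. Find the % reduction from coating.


Percentage reduction = (1 - coated/uncoated) * 100
  Ratio = 0.22 / 0.83 = 0.2651
  Reduction = (1 - 0.2651) * 100 = 73.5%

73.5%


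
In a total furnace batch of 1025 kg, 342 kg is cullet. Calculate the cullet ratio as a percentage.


Cullet ratio = (cullet mass / total batch mass) * 100
  Ratio = 342 / 1025 * 100 = 33.37%

33.37%


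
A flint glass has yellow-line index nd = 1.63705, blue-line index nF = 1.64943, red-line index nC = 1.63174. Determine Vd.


Abbe number formula: Vd = (nd - 1) / (nF - nC)
  nd - 1 = 1.63705 - 1 = 0.63705
  nF - nC = 1.64943 - 1.63174 = 0.01769
  Vd = 0.63705 / 0.01769 = 36.01

36.01


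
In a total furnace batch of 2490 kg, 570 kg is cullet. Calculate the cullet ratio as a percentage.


Cullet ratio = (cullet mass / total batch mass) * 100
  Ratio = 570 / 2490 * 100 = 22.89%

22.89%


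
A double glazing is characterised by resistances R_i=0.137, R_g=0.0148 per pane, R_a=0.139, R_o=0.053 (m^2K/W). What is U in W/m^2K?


Total thermal resistance (series):
  R_total = R_in + R_glass + R_air + R_glass + R_out
  R_total = 0.137 + 0.0148 + 0.139 + 0.0148 + 0.053 = 0.3586 m^2K/W
U-value = 1 / R_total = 1 / 0.3586 = 2.789 W/m^2K

2.789 W/m^2K


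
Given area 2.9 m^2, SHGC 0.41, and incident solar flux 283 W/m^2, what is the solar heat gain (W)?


Solar heat gain: Q = Area * SHGC * Irradiance
  Q = 2.9 * 0.41 * 283 = 336.5 W

336.5 W


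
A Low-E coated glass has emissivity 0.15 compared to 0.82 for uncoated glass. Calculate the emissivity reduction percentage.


Percentage reduction = (1 - coated/uncoated) * 100
  Ratio = 0.15 / 0.82 = 0.1829
  Reduction = (1 - 0.1829) * 100 = 81.7%

81.7%


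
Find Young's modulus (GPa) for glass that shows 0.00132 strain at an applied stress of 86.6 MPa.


Young's modulus: E = stress / strain
  E = 86.6 MPa / 0.00132 = 65606.06 MPa
Convert to GPa: 65606.06 / 1000 = 65.61 GPa

65.61 GPa


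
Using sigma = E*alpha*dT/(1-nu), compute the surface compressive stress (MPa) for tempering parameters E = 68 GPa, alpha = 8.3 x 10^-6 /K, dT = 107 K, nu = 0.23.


Tempering stress: sigma = E * alpha * dT / (1 - nu)
  E (MPa) = 68 * 1000 = 68000
  Numerator = 68000 * (8.3 x 10^-6) * 107 = 60.3908
  Denominator = 1 - 0.23 = 0.77
  sigma = 60.3908 / 0.77 = 78.4 MPa

78.4 MPa


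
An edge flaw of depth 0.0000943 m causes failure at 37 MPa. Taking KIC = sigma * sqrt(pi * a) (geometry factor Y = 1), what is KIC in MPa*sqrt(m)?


Fracture toughness: KIC = sigma * sqrt(pi * a)
  pi * a = pi * 0.0000943 = 0.000296252
  sqrt(pi * a) = 0.017212
  KIC = 37 * 0.017212 = 0.637 MPa*sqrt(m)

0.637 MPa*sqrt(m)


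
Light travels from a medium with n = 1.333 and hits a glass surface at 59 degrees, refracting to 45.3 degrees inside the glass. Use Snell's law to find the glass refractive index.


Apply Snell's law: n1 * sin(theta1) = n2 * sin(theta2)
  n2 = n1 * sin(theta1) / sin(theta2)
  sin(59) = 0.857167
  sin(45.3) = 0.710799
  n2 = 1.333 * 0.857167 / 0.710799 = 1.6075

1.6075


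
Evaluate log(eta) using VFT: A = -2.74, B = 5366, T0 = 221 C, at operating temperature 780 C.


VFT equation: log(eta) = A + B / (T - T0)
  T - T0 = 780 - 221 = 559
  B / (T - T0) = 5366 / 559 = 9.599
  log(eta) = -2.74 + 9.599 = 6.859

6.859


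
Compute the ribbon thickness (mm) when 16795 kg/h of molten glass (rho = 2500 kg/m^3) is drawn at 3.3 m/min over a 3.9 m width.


Ribbon cross-section from mass balance:
  Volume rate = throughput / density = 16795 / 2500 = 6.718 m^3/h
  thickness = volume rate / (speed * 60 * width), i.e.
  thickness = throughput / (60 * speed * width * density) * 1000
  thickness = 16795 / (60 * 3.3 * 3.9 * 2500) * 1000 = 8.7 mm

8.7 mm


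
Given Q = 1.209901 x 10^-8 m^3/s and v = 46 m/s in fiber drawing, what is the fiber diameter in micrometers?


Cross-sectional area from continuity:
  A = Q / v = 1.209901 x 10^-8 / 46 = 2.63022 x 10^-10 m^2
Diameter from circular cross-section:
  d = sqrt(4A / pi) * 10^6 (m -> um)
  d = sqrt(4 * 2.63022 x 10^-10 / pi) * 10^6 = 18.3 um

18.3 um


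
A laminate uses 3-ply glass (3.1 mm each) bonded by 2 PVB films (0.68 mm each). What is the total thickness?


Total thickness = glass contribution + PVB contribution
  Glass: 3 * 3.1 = 9.3 mm
  PVB: 2 * 0.68 = 1.36 mm
  Total = 9.3 + 1.36 = 10.66 mm

10.66 mm


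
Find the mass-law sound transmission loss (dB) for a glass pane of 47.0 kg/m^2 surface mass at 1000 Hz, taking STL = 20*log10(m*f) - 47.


Mass law: STL = 20 * log10(m * f) - 47
  m * f = 47.0 * 1000 = 47000
  log10(47000) = 4.6721
  STL = 20 * 4.6721 - 47 = 93.442 - 47 = 46.4 dB

46.4 dB


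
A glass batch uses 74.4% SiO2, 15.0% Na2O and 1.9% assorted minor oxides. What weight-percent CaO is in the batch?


Pieces sum to 100%:
  CaO = 100 - (SiO2 + Na2O + others)
  CaO = 100 - (74.4 + 15.0 + 1.9) = 8.7%

8.7%


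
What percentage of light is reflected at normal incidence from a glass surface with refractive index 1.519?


Fresnel reflectance at normal incidence:
  R = ((n - 1)/(n + 1))^2
  (n - 1)/(n + 1) = (1.519 - 1)/(1.519 + 1) = 0.206034
  R = 0.206034^2 = 0.04245
  R(%) = 0.04245 * 100 = 4.245%

4.245%


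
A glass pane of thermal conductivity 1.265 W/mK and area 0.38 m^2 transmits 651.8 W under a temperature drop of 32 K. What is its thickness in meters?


Fourier's law: t = k * A * dT / Q
  t = 1.265 * 0.38 * 32 / 651.8
  t = 15.3824 / 651.8 = 0.0236 m

0.0236 m


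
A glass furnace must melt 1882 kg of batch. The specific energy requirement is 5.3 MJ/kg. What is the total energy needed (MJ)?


Total energy = mass * specific energy
  E = 1882 * 5.3 = 9974.6 MJ

9974.6 MJ


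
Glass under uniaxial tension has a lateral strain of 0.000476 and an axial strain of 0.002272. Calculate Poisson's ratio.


Poisson's ratio: nu = lateral strain / axial strain
  nu = 0.000476 / 0.002272 = 0.2095

0.2095


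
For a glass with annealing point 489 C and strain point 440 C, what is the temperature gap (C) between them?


Gap = T_anneal - T_strain:
  gap = 489 - 440 = 49 C

49 C


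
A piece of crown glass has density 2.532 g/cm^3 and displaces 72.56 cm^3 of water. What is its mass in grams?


Rearrange rho = m / V:
  m = rho * V
  m = 2.532 * 72.56 = 183.722 g

183.722 g


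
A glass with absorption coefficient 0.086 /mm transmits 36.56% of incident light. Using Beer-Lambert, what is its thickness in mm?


Rearrange T = exp(-alpha * thickness):
  thickness = -ln(T) / alpha
  T = 36.56/100 = 0.3656
  ln(T) = -1.00622
  -ln(T) = 1.00622
  thickness = 1.00622 / 0.086 = 11.7 mm

11.7 mm


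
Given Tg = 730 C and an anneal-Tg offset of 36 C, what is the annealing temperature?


The annealing temperature is Tg plus the offset:
  T_anneal = 730 + 36 = 766 C

766 C


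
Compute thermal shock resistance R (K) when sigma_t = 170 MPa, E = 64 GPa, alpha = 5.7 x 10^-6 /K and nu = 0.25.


Thermal shock resistance: R = sigma * (1 - nu) / (E * alpha)
  Numerator = 170 * (1 - 0.25) = 127.5
  Denominator = 64 * 1000 * (5.7 x 10^-6) = 0.3648
  R = 127.5 / 0.3648 = 349.5 K

349.5 K


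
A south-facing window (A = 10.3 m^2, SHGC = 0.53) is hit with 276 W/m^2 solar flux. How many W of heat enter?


Solar heat gain: Q = Area * SHGC * Irradiance
  Q = 10.3 * 0.53 * 276 = 1506.7 W

1506.7 W


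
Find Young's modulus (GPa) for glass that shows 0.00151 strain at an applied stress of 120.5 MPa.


Young's modulus: E = stress / strain
  E = 120.5 MPa / 0.00151 = 79801.32 MPa
Convert to GPa: 79801.32 / 1000 = 79.8 GPa

79.8 GPa


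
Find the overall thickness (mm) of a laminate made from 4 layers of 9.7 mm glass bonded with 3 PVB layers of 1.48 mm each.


Total thickness = glass contribution + PVB contribution
  Glass: 4 * 9.7 = 38.8 mm
  PVB: 3 * 1.48 = 4.44 mm
  Total = 38.8 + 4.44 = 43.24 mm

43.24 mm


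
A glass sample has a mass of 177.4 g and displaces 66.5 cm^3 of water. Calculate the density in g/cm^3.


Use the definition of density:
  rho = mass / volume
  rho = 177.4 / 66.5 = 2.668 g/cm^3

2.668 g/cm^3


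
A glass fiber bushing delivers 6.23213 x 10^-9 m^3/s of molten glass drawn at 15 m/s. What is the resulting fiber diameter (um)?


Cross-sectional area from continuity:
  A = Q / v = 6.23213 x 10^-9 / 15 = 4.154753 x 10^-10 m^2
Diameter from circular cross-section:
  d = sqrt(4A / pi) * 10^6 (m -> um)
  d = sqrt(4 * 4.154753 x 10^-10 / pi) * 10^6 = 23.0 um

23.0 um


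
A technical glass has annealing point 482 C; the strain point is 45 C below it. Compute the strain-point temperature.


Strain point = annealing point - difference:
  T_strain = 482 - 45 = 437 C

437 C


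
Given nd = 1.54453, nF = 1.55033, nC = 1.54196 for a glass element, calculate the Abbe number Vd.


Abbe number formula: Vd = (nd - 1) / (nF - nC)
  nd - 1 = 1.54453 - 1 = 0.54453
  nF - nC = 1.55033 - 1.54196 = 0.00837
  Vd = 0.54453 / 0.00837 = 65.06

65.06


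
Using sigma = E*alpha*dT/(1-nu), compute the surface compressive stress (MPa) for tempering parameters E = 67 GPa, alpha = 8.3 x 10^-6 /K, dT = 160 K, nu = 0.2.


Tempering stress: sigma = E * alpha * dT / (1 - nu)
  E (MPa) = 67 * 1000 = 67000
  Numerator = 67000 * (8.3 x 10^-6) * 160 = 88.976
  Denominator = 1 - 0.2 = 0.8
  sigma = 88.976 / 0.8 = 111.2 MPa

111.2 MPa


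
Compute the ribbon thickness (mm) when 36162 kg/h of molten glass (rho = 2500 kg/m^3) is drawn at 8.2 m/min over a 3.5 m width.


Ribbon cross-section from mass balance:
  Volume rate = throughput / density = 36162 / 2500 = 14.4648 m^3/h
  thickness = volume rate / (speed * 60 * width), i.e.
  thickness = throughput / (60 * speed * width * density) * 1000
  thickness = 36162 / (60 * 8.2 * 3.5 * 2500) * 1000 = 8.4 mm

8.4 mm


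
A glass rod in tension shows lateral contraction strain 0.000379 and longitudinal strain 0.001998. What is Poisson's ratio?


Poisson's ratio: nu = lateral strain / axial strain
  nu = 0.000379 / 0.001998 = 0.1897

0.1897


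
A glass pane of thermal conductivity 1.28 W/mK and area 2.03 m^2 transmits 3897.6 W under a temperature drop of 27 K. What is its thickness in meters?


Fourier's law: t = k * A * dT / Q
  t = 1.28 * 2.03 * 27 / 3897.6
  t = 70.1568 / 3897.6 = 0.018 m

0.018 m


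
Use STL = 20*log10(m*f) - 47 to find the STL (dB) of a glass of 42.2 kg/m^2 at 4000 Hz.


Mass law: STL = 20 * log10(m * f) - 47
  m * f = 42.2 * 4000 = 168800
  log10(168800) = 5.22737
  STL = 20 * 5.22737 - 47 = 104.5474 - 47 = 57.5 dB

57.5 dB


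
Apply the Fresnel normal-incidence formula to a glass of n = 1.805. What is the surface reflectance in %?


Fresnel reflectance at normal incidence:
  R = ((n - 1)/(n + 1))^2
  (n - 1)/(n + 1) = (1.805 - 1)/(1.805 + 1) = 0.286988
  R = 0.286988^2 = 0.0823621
  R(%) = 0.0823621 * 100 = 8.236%

8.236%


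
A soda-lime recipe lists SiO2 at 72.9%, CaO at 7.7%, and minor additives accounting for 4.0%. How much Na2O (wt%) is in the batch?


Pieces sum to 100%:
  Na2O = 100 - (SiO2 + CaO + others)
  Na2O = 100 - (72.9 + 7.7 + 4.0) = 15.4%

15.4%


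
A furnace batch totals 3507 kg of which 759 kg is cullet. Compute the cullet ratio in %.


Cullet ratio = (cullet mass / total batch mass) * 100
  Ratio = 759 / 3507 * 100 = 21.64%

21.64%


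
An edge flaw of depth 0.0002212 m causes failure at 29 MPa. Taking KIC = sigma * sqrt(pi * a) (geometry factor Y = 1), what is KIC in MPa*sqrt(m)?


Fracture toughness: KIC = sigma * sqrt(pi * a)
  pi * a = pi * 0.0002212 = 0.00069492
  sqrt(pi * a) = 0.026361
  KIC = 29 * 0.026361 = 0.764 MPa*sqrt(m)

0.764 MPa*sqrt(m)


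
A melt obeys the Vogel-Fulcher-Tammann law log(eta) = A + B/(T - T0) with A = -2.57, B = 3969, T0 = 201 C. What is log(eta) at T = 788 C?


VFT equation: log(eta) = A + B / (T - T0)
  T - T0 = 788 - 201 = 587
  B / (T - T0) = 3969 / 587 = 6.761
  log(eta) = -2.57 + 6.761 = 4.191

4.191


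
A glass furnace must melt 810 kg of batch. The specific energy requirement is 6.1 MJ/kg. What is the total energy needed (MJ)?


Total energy = mass * specific energy
  E = 810 * 6.1 = 4941 MJ

4941 MJ


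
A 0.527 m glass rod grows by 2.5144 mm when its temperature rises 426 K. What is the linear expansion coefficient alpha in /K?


Rearrange dL = alpha * L0 * dT for alpha:
  alpha = dL / (L0 * dT)
  alpha = (2.5144 / 1000) / (0.527 * 426) = 0.0000112 /K = 1.12 x 10^-5 /K

1.12 x 10^-5 /K


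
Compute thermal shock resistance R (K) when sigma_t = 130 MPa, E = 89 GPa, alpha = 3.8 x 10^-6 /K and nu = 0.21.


Thermal shock resistance: R = sigma * (1 - nu) / (E * alpha)
  Numerator = 130 * (1 - 0.21) = 102.7
  Denominator = 89 * 1000 * (3.8 x 10^-6) = 0.3382
  R = 102.7 / 0.3382 = 303.7 K

303.7 K


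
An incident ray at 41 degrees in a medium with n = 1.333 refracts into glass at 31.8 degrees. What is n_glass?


Apply Snell's law: n1 * sin(theta1) = n2 * sin(theta2)
  n2 = n1 * sin(theta1) / sin(theta2)
  sin(41) = 0.656059
  sin(31.8) = 0.526956
  n2 = 1.333 * 0.656059 / 0.526956 = 1.6596

1.6596


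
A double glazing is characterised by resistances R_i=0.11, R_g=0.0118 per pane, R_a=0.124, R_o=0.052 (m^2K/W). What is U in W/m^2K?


Total thermal resistance (series):
  R_total = R_in + R_glass + R_air + R_glass + R_out
  R_total = 0.11 + 0.0118 + 0.124 + 0.0118 + 0.052 = 0.3096 m^2K/W
U-value = 1 / R_total = 1 / 0.3096 = 3.23 W/m^2K

3.23 W/m^2K


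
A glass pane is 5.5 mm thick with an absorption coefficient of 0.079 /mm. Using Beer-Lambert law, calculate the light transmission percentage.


Beer-Lambert law: T = exp(-alpha * thickness)
  exponent = -0.079 * 5.5 = -0.4345
  T = exp(-0.4345) = 0.6476
  Percentage = 0.6476 * 100 = 64.76%

64.76%


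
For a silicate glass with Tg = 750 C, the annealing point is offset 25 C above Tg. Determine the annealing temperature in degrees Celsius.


The annealing temperature is Tg plus the offset:
  T_anneal = 750 + 25 = 775 C

775 C


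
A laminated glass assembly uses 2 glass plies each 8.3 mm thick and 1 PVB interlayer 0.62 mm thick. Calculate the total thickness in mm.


Total thickness = glass contribution + PVB contribution
  Glass: 2 * 8.3 = 16.6 mm
  PVB: 1 * 0.62 = 0.62 mm
  Total = 16.6 + 0.62 = 17.22 mm

17.22 mm


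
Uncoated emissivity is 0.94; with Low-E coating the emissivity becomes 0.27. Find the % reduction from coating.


Percentage reduction = (1 - coated/uncoated) * 100
  Ratio = 0.27 / 0.94 = 0.2872
  Reduction = (1 - 0.2872) * 100 = 71.3%

71.3%


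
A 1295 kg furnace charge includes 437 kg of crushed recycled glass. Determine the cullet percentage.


Cullet ratio = (cullet mass / total batch mass) * 100
  Ratio = 437 / 1295 * 100 = 33.75%

33.75%


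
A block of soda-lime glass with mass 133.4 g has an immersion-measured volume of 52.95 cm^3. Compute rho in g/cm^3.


Use the definition of density:
  rho = mass / volume
  rho = 133.4 / 52.95 = 2.519 g/cm^3

2.519 g/cm^3


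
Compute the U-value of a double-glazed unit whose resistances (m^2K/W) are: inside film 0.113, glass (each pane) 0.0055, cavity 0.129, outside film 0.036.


Total thermal resistance (series):
  R_total = R_in + R_glass + R_air + R_glass + R_out
  R_total = 0.113 + 0.0055 + 0.129 + 0.0055 + 0.036 = 0.289 m^2K/W
U-value = 1 / R_total = 1 / 0.289 = 3.46 W/m^2K

3.46 W/m^2K


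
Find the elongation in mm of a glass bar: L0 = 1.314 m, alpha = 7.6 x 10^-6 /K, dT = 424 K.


Thermal expansion formula: dL = alpha * L0 * dT
  dL = (7.6 x 10^-6) * 1.314 * 424 = 0.00423423 m
Convert to mm: 0.00423423 * 1000 = 4.2342 mm

4.2342 mm


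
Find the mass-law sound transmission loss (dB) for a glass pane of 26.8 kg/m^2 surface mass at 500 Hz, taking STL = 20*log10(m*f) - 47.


Mass law: STL = 20 * log10(m * f) - 47
  m * f = 26.8 * 500 = 13400
  log10(13400) = 4.1271
  STL = 20 * 4.1271 - 47 = 82.542 - 47 = 35.5 dB

35.5 dB


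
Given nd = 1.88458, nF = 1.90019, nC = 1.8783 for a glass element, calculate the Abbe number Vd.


Abbe number formula: Vd = (nd - 1) / (nF - nC)
  nd - 1 = 1.88458 - 1 = 0.88458
  nF - nC = 1.90019 - 1.8783 = 0.02189
  Vd = 0.88458 / 0.02189 = 40.41

40.41


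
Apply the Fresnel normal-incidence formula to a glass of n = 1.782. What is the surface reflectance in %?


Fresnel reflectance at normal incidence:
  R = ((n - 1)/(n + 1))^2
  (n - 1)/(n + 1) = (1.782 - 1)/(1.782 + 1) = 0.281093
  R = 0.281093^2 = 0.0790133
  R(%) = 0.0790133 * 100 = 7.901%

7.901%


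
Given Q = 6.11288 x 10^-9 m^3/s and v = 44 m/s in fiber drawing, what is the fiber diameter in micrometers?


Cross-sectional area from continuity:
  A = Q / v = 6.11288 x 10^-9 / 44 = 1.389291 x 10^-10 m^2
Diameter from circular cross-section:
  d = sqrt(4A / pi) * 10^6 (m -> um)
  d = sqrt(4 * 1.389291 x 10^-10 / pi) * 10^6 = 13.3 um

13.3 um


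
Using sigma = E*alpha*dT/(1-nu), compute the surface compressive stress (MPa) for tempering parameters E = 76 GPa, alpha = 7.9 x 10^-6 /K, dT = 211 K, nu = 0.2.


Tempering stress: sigma = E * alpha * dT / (1 - nu)
  E (MPa) = 76 * 1000 = 76000
  Numerator = 76000 * (7.9 x 10^-6) * 211 = 126.6844
  Denominator = 1 - 0.2 = 0.8
  sigma = 126.6844 / 0.8 = 158.4 MPa

158.4 MPa


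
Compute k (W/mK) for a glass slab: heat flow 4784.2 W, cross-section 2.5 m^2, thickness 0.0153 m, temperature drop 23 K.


Fourier's law rearranged: k = Q * t / (A * dT)
  Numerator = 4784.2 * 0.0153 = 73.19826
  Denominator = 2.5 * 23 = 57.5
  k = 73.19826 / 57.5 = 1.273 W/mK

1.273 W/mK


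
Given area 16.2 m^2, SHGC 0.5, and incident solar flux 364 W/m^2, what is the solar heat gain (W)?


Solar heat gain: Q = Area * SHGC * Irradiance
  Q = 16.2 * 0.5 * 364 = 2948.4 W

2948.4 W


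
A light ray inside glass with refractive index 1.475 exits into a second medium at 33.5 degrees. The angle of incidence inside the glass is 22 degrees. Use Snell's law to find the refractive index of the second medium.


Apply Snell's law: n1 * sin(theta1) = n2 * sin(theta2)
  n2 = n1 * sin(theta1) / sin(theta2)
  sin(22) = 0.374607
  sin(33.5) = 0.551937
  n2 = 1.475 * 0.374607 / 0.551937 = 1.0011

1.0011


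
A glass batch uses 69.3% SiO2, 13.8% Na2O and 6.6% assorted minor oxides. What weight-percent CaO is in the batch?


Pieces sum to 100%:
  CaO = 100 - (SiO2 + Na2O + others)
  CaO = 100 - (69.3 + 13.8 + 6.6) = 10.3%

10.3%


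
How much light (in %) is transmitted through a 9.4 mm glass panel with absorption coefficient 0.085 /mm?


Beer-Lambert law: T = exp(-alpha * thickness)
  exponent = -0.085 * 9.4 = -0.799
  T = exp(-0.799) = 0.4498
  Percentage = 0.4498 * 100 = 44.98%

44.98%


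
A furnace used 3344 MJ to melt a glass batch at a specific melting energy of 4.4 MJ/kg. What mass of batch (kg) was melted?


Rearrange E = m * s for m:
  m = E / s
  m = 3344 / 4.4 = 760.0 kg

760.0 kg
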